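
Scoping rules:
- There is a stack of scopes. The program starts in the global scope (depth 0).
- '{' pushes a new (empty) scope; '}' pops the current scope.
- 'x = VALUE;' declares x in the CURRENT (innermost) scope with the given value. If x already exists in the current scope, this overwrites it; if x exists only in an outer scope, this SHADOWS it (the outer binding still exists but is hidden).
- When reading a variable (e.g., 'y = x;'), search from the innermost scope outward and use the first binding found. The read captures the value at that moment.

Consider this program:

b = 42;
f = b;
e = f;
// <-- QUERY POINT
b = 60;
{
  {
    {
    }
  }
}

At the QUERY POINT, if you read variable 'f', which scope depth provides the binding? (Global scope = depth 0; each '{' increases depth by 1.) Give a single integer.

Step 1: declare b=42 at depth 0
Step 2: declare f=(read b)=42 at depth 0
Step 3: declare e=(read f)=42 at depth 0
Visible at query point: b=42 e=42 f=42

Answer: 0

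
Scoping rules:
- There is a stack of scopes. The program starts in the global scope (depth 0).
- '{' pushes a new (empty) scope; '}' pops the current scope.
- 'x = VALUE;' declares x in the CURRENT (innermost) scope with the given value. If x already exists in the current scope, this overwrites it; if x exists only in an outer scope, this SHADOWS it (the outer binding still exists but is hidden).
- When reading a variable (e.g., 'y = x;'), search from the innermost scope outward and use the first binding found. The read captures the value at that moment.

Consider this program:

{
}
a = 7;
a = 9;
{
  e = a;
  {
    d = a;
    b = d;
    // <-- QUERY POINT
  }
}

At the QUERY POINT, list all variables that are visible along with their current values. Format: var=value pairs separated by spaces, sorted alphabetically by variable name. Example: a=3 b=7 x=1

Step 1: enter scope (depth=1)
Step 2: exit scope (depth=0)
Step 3: declare a=7 at depth 0
Step 4: declare a=9 at depth 0
Step 5: enter scope (depth=1)
Step 6: declare e=(read a)=9 at depth 1
Step 7: enter scope (depth=2)
Step 8: declare d=(read a)=9 at depth 2
Step 9: declare b=(read d)=9 at depth 2
Visible at query point: a=9 b=9 d=9 e=9

Answer: a=9 b=9 d=9 e=9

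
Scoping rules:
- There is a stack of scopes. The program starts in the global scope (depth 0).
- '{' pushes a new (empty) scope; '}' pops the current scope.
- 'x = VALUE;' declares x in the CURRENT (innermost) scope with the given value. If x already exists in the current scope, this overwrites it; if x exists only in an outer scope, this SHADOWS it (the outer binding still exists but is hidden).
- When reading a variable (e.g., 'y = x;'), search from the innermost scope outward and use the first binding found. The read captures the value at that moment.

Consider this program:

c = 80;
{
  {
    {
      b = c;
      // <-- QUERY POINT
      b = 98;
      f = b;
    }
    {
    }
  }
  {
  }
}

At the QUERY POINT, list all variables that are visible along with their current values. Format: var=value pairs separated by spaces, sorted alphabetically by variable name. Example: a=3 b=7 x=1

Step 1: declare c=80 at depth 0
Step 2: enter scope (depth=1)
Step 3: enter scope (depth=2)
Step 4: enter scope (depth=3)
Step 5: declare b=(read c)=80 at depth 3
Visible at query point: b=80 c=80

Answer: b=80 c=80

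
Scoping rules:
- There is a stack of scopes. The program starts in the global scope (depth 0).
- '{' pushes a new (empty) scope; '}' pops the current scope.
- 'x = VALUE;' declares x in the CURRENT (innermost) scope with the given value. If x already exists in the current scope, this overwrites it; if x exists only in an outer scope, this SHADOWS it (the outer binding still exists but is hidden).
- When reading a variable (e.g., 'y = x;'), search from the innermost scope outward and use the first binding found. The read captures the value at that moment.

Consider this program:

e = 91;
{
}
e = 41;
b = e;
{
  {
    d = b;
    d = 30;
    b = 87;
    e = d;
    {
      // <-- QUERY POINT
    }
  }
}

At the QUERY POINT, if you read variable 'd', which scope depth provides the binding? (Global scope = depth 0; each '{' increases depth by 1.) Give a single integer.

Answer: 2

Derivation:
Step 1: declare e=91 at depth 0
Step 2: enter scope (depth=1)
Step 3: exit scope (depth=0)
Step 4: declare e=41 at depth 0
Step 5: declare b=(read e)=41 at depth 0
Step 6: enter scope (depth=1)
Step 7: enter scope (depth=2)
Step 8: declare d=(read b)=41 at depth 2
Step 9: declare d=30 at depth 2
Step 10: declare b=87 at depth 2
Step 11: declare e=(read d)=30 at depth 2
Step 12: enter scope (depth=3)
Visible at query point: b=87 d=30 e=30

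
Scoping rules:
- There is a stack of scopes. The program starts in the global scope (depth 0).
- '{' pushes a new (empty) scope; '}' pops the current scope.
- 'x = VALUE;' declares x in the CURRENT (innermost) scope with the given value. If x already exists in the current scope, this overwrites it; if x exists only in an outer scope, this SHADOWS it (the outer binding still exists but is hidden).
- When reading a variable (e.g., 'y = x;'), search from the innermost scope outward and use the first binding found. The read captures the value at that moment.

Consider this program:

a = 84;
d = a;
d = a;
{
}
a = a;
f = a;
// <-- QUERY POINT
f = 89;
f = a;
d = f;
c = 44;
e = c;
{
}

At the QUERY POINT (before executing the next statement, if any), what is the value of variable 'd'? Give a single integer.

Step 1: declare a=84 at depth 0
Step 2: declare d=(read a)=84 at depth 0
Step 3: declare d=(read a)=84 at depth 0
Step 4: enter scope (depth=1)
Step 5: exit scope (depth=0)
Step 6: declare a=(read a)=84 at depth 0
Step 7: declare f=(read a)=84 at depth 0
Visible at query point: a=84 d=84 f=84

Answer: 84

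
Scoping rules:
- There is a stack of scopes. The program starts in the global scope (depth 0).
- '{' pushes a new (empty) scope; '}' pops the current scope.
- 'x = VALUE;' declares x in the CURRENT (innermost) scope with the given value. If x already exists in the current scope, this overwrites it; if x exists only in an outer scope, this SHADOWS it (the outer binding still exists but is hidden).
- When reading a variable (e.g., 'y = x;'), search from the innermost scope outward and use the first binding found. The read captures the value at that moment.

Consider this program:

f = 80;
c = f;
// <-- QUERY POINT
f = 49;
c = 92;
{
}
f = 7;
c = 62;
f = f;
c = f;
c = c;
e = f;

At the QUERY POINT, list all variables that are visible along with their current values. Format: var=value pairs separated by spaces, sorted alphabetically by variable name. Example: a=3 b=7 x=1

Answer: c=80 f=80

Derivation:
Step 1: declare f=80 at depth 0
Step 2: declare c=(read f)=80 at depth 0
Visible at query point: c=80 f=80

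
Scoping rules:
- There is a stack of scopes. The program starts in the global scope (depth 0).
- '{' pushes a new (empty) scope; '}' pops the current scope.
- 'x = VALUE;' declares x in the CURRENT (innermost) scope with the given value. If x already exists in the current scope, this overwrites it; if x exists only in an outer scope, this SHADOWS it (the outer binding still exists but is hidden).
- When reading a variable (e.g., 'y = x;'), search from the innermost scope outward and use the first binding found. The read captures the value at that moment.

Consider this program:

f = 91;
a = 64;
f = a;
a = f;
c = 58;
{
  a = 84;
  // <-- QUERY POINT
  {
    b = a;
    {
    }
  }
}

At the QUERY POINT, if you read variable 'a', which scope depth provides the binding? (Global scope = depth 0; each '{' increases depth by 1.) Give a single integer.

Step 1: declare f=91 at depth 0
Step 2: declare a=64 at depth 0
Step 3: declare f=(read a)=64 at depth 0
Step 4: declare a=(read f)=64 at depth 0
Step 5: declare c=58 at depth 0
Step 6: enter scope (depth=1)
Step 7: declare a=84 at depth 1
Visible at query point: a=84 c=58 f=64

Answer: 1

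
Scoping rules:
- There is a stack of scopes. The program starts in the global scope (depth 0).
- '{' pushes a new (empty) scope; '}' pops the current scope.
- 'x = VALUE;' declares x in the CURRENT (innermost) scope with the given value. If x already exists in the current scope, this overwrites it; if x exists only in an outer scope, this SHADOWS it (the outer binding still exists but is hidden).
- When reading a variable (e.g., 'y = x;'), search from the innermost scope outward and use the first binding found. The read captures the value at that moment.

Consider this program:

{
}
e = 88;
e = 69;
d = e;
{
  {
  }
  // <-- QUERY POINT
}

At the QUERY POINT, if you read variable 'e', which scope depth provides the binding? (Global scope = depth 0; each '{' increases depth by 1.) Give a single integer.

Step 1: enter scope (depth=1)
Step 2: exit scope (depth=0)
Step 3: declare e=88 at depth 0
Step 4: declare e=69 at depth 0
Step 5: declare d=(read e)=69 at depth 0
Step 6: enter scope (depth=1)
Step 7: enter scope (depth=2)
Step 8: exit scope (depth=1)
Visible at query point: d=69 e=69

Answer: 0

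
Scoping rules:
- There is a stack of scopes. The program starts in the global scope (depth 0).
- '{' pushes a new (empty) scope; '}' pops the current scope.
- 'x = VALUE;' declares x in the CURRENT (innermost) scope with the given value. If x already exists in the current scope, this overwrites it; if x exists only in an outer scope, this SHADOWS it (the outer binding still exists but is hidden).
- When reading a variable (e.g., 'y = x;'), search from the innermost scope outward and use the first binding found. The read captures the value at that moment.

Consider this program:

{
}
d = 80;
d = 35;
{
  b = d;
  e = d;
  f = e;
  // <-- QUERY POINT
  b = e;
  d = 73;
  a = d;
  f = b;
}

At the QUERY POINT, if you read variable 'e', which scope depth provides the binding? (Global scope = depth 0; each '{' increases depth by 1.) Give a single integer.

Step 1: enter scope (depth=1)
Step 2: exit scope (depth=0)
Step 3: declare d=80 at depth 0
Step 4: declare d=35 at depth 0
Step 5: enter scope (depth=1)
Step 6: declare b=(read d)=35 at depth 1
Step 7: declare e=(read d)=35 at depth 1
Step 8: declare f=(read e)=35 at depth 1
Visible at query point: b=35 d=35 e=35 f=35

Answer: 1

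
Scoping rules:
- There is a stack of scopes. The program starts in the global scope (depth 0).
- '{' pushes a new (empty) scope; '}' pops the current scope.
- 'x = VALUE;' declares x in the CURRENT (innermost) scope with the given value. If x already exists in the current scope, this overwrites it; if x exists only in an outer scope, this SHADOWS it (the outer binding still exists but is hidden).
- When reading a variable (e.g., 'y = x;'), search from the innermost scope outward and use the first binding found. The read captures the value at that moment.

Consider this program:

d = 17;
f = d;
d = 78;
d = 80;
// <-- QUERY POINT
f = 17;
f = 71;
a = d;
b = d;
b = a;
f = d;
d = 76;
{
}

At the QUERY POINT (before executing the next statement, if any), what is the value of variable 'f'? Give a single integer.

Step 1: declare d=17 at depth 0
Step 2: declare f=(read d)=17 at depth 0
Step 3: declare d=78 at depth 0
Step 4: declare d=80 at depth 0
Visible at query point: d=80 f=17

Answer: 17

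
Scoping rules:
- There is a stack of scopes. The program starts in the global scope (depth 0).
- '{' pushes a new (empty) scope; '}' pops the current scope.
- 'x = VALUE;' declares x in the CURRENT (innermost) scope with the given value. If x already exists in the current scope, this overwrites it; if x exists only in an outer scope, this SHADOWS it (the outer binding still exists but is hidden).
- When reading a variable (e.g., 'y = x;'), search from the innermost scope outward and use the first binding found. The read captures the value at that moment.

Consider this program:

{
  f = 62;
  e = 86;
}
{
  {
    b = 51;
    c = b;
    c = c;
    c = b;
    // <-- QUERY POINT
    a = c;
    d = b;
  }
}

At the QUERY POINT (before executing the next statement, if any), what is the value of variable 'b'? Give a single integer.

Step 1: enter scope (depth=1)
Step 2: declare f=62 at depth 1
Step 3: declare e=86 at depth 1
Step 4: exit scope (depth=0)
Step 5: enter scope (depth=1)
Step 6: enter scope (depth=2)
Step 7: declare b=51 at depth 2
Step 8: declare c=(read b)=51 at depth 2
Step 9: declare c=(read c)=51 at depth 2
Step 10: declare c=(read b)=51 at depth 2
Visible at query point: b=51 c=51

Answer: 51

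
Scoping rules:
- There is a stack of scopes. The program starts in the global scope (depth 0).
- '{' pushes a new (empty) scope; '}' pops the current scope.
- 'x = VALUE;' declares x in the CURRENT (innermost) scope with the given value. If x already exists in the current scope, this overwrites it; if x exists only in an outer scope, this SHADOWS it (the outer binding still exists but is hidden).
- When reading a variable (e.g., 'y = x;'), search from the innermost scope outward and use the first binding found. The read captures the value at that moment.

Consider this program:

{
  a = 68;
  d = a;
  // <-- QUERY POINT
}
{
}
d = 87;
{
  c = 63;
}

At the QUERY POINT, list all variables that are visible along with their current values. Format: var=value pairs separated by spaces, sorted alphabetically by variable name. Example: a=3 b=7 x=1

Step 1: enter scope (depth=1)
Step 2: declare a=68 at depth 1
Step 3: declare d=(read a)=68 at depth 1
Visible at query point: a=68 d=68

Answer: a=68 d=68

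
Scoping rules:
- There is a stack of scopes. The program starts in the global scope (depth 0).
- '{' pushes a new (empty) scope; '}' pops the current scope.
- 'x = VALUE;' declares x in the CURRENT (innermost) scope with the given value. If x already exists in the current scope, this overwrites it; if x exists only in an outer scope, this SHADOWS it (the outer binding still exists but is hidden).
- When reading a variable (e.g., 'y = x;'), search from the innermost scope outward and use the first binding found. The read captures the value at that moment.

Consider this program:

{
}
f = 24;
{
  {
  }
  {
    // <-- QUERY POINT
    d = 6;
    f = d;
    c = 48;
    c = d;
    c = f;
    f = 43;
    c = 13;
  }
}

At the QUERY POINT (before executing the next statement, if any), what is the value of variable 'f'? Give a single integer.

Step 1: enter scope (depth=1)
Step 2: exit scope (depth=0)
Step 3: declare f=24 at depth 0
Step 4: enter scope (depth=1)
Step 5: enter scope (depth=2)
Step 6: exit scope (depth=1)
Step 7: enter scope (depth=2)
Visible at query point: f=24

Answer: 24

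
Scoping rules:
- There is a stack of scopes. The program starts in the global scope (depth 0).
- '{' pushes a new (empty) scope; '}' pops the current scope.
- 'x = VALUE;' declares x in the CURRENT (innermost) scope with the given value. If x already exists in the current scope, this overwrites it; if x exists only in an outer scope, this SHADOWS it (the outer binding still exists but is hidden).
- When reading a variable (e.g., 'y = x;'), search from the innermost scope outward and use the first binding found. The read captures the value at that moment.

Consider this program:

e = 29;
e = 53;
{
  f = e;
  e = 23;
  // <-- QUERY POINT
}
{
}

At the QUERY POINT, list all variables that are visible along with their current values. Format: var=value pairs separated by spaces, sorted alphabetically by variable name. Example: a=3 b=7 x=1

Answer: e=23 f=53

Derivation:
Step 1: declare e=29 at depth 0
Step 2: declare e=53 at depth 0
Step 3: enter scope (depth=1)
Step 4: declare f=(read e)=53 at depth 1
Step 5: declare e=23 at depth 1
Visible at query point: e=23 f=53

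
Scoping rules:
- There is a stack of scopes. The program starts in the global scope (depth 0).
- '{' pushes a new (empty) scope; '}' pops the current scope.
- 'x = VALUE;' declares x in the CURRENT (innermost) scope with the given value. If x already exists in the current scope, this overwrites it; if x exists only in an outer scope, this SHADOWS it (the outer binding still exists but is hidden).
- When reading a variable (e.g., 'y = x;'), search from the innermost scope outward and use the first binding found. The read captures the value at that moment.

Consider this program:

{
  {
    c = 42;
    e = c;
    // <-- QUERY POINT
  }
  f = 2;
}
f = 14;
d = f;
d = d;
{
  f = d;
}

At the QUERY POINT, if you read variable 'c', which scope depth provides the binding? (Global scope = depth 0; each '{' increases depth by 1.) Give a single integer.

Step 1: enter scope (depth=1)
Step 2: enter scope (depth=2)
Step 3: declare c=42 at depth 2
Step 4: declare e=(read c)=42 at depth 2
Visible at query point: c=42 e=42

Answer: 2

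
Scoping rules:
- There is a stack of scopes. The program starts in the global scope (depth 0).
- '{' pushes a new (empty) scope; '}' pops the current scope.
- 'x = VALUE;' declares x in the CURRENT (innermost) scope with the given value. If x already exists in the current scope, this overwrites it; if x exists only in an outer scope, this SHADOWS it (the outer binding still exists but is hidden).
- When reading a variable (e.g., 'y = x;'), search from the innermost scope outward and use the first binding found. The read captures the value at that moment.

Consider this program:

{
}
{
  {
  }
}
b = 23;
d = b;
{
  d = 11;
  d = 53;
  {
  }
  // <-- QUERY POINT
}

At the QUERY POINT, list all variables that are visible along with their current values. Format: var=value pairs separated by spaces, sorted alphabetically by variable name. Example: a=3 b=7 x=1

Answer: b=23 d=53

Derivation:
Step 1: enter scope (depth=1)
Step 2: exit scope (depth=0)
Step 3: enter scope (depth=1)
Step 4: enter scope (depth=2)
Step 5: exit scope (depth=1)
Step 6: exit scope (depth=0)
Step 7: declare b=23 at depth 0
Step 8: declare d=(read b)=23 at depth 0
Step 9: enter scope (depth=1)
Step 10: declare d=11 at depth 1
Step 11: declare d=53 at depth 1
Step 12: enter scope (depth=2)
Step 13: exit scope (depth=1)
Visible at query point: b=23 d=53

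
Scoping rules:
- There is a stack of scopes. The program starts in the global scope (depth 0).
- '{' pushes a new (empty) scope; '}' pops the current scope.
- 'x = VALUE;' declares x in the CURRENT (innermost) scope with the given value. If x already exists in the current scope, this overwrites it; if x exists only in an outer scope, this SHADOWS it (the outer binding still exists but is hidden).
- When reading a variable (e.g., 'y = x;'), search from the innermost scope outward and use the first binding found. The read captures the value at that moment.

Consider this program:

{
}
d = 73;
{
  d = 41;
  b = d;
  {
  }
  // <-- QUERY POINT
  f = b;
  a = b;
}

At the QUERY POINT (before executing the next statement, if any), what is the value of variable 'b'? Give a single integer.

Step 1: enter scope (depth=1)
Step 2: exit scope (depth=0)
Step 3: declare d=73 at depth 0
Step 4: enter scope (depth=1)
Step 5: declare d=41 at depth 1
Step 6: declare b=(read d)=41 at depth 1
Step 7: enter scope (depth=2)
Step 8: exit scope (depth=1)
Visible at query point: b=41 d=41

Answer: 41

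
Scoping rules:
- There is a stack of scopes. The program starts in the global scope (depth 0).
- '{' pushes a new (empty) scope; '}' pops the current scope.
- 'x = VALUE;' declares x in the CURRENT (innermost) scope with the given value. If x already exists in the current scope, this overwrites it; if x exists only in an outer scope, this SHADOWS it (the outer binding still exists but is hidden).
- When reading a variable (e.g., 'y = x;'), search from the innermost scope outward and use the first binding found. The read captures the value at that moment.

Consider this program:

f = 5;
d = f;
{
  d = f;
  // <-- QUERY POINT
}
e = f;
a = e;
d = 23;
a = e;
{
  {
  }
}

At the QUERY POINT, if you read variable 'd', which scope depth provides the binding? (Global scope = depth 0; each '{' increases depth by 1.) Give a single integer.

Step 1: declare f=5 at depth 0
Step 2: declare d=(read f)=5 at depth 0
Step 3: enter scope (depth=1)
Step 4: declare d=(read f)=5 at depth 1
Visible at query point: d=5 f=5

Answer: 1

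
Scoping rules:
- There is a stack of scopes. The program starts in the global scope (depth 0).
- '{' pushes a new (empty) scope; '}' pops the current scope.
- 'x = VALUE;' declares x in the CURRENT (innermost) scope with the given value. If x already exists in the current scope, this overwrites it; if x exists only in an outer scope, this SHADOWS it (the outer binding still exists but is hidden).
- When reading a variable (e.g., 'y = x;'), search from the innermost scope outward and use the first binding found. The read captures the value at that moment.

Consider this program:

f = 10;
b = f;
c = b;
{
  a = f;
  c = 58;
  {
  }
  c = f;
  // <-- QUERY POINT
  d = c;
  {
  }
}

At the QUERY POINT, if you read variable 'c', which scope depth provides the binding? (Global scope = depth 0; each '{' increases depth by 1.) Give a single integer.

Step 1: declare f=10 at depth 0
Step 2: declare b=(read f)=10 at depth 0
Step 3: declare c=(read b)=10 at depth 0
Step 4: enter scope (depth=1)
Step 5: declare a=(read f)=10 at depth 1
Step 6: declare c=58 at depth 1
Step 7: enter scope (depth=2)
Step 8: exit scope (depth=1)
Step 9: declare c=(read f)=10 at depth 1
Visible at query point: a=10 b=10 c=10 f=10

Answer: 1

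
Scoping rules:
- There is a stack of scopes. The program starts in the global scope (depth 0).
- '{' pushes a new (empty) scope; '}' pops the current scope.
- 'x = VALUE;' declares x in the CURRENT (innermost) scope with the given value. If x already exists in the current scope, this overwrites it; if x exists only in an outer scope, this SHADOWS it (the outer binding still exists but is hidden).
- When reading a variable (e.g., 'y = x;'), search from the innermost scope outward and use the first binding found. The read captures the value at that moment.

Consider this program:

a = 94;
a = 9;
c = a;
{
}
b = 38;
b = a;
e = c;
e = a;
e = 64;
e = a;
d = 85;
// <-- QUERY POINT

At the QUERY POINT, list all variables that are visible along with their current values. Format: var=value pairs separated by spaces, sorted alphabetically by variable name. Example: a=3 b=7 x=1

Answer: a=9 b=9 c=9 d=85 e=9

Derivation:
Step 1: declare a=94 at depth 0
Step 2: declare a=9 at depth 0
Step 3: declare c=(read a)=9 at depth 0
Step 4: enter scope (depth=1)
Step 5: exit scope (depth=0)
Step 6: declare b=38 at depth 0
Step 7: declare b=(read a)=9 at depth 0
Step 8: declare e=(read c)=9 at depth 0
Step 9: declare e=(read a)=9 at depth 0
Step 10: declare e=64 at depth 0
Step 11: declare e=(read a)=9 at depth 0
Step 12: declare d=85 at depth 0
Visible at query point: a=9 b=9 c=9 d=85 e=9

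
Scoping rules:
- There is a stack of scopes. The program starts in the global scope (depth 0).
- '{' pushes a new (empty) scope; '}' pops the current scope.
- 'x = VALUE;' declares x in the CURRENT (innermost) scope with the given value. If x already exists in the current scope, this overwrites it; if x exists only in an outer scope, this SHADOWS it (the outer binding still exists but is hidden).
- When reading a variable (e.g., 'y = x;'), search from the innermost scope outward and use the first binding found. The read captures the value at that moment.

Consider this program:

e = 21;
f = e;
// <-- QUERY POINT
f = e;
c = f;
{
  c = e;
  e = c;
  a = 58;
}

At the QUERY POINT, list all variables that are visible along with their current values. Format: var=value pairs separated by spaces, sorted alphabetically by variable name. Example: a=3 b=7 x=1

Step 1: declare e=21 at depth 0
Step 2: declare f=(read e)=21 at depth 0
Visible at query point: e=21 f=21

Answer: e=21 f=21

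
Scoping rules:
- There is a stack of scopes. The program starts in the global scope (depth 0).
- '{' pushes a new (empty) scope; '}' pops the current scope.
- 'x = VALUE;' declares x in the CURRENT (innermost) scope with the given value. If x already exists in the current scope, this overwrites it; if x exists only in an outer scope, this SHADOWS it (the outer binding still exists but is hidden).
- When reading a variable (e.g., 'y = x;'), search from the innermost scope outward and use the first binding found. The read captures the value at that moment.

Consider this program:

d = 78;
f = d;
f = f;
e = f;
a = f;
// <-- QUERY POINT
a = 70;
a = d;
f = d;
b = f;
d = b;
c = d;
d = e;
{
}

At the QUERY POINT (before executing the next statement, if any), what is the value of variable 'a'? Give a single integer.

Answer: 78

Derivation:
Step 1: declare d=78 at depth 0
Step 2: declare f=(read d)=78 at depth 0
Step 3: declare f=(read f)=78 at depth 0
Step 4: declare e=(read f)=78 at depth 0
Step 5: declare a=(read f)=78 at depth 0
Visible at query point: a=78 d=78 e=78 f=78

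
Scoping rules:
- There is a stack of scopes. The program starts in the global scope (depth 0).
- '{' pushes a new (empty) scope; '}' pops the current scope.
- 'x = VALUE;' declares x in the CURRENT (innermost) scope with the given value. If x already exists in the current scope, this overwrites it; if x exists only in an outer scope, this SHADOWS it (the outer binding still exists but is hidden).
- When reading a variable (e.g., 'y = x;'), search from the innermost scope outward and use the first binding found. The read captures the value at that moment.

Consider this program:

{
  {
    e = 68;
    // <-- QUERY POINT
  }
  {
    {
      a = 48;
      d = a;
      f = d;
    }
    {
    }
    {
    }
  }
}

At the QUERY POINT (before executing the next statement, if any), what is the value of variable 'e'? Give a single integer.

Step 1: enter scope (depth=1)
Step 2: enter scope (depth=2)
Step 3: declare e=68 at depth 2
Visible at query point: e=68

Answer: 68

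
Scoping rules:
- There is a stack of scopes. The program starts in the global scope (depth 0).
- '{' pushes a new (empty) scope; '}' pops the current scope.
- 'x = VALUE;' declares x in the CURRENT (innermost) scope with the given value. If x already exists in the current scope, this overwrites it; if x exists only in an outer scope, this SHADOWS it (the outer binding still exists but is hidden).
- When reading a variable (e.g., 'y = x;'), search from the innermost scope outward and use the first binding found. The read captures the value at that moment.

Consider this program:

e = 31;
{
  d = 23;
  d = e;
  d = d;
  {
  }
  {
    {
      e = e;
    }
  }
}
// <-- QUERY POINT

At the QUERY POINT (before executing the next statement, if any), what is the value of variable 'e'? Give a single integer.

Answer: 31

Derivation:
Step 1: declare e=31 at depth 0
Step 2: enter scope (depth=1)
Step 3: declare d=23 at depth 1
Step 4: declare d=(read e)=31 at depth 1
Step 5: declare d=(read d)=31 at depth 1
Step 6: enter scope (depth=2)
Step 7: exit scope (depth=1)
Step 8: enter scope (depth=2)
Step 9: enter scope (depth=3)
Step 10: declare e=(read e)=31 at depth 3
Step 11: exit scope (depth=2)
Step 12: exit scope (depth=1)
Step 13: exit scope (depth=0)
Visible at query point: e=31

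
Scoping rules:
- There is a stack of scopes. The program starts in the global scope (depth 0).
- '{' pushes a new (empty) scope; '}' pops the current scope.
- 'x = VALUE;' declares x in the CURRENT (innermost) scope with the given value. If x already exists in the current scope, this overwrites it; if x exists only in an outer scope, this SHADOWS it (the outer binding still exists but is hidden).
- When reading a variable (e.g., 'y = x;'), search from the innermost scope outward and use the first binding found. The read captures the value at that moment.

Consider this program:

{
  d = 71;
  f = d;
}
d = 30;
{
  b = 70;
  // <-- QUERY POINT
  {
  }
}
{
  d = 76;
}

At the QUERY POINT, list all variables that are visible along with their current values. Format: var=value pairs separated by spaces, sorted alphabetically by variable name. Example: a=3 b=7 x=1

Step 1: enter scope (depth=1)
Step 2: declare d=71 at depth 1
Step 3: declare f=(read d)=71 at depth 1
Step 4: exit scope (depth=0)
Step 5: declare d=30 at depth 0
Step 6: enter scope (depth=1)
Step 7: declare b=70 at depth 1
Visible at query point: b=70 d=30

Answer: b=70 d=30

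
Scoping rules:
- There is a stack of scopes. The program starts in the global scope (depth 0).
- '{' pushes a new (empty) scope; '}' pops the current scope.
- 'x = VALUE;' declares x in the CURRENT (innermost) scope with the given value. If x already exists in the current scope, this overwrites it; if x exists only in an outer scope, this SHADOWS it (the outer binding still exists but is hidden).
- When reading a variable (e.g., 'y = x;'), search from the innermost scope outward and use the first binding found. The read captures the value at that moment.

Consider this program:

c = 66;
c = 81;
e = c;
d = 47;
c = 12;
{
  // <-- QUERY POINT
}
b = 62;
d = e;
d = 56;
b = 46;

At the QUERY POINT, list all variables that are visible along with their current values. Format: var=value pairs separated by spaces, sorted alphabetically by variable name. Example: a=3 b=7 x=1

Answer: c=12 d=47 e=81

Derivation:
Step 1: declare c=66 at depth 0
Step 2: declare c=81 at depth 0
Step 3: declare e=(read c)=81 at depth 0
Step 4: declare d=47 at depth 0
Step 5: declare c=12 at depth 0
Step 6: enter scope (depth=1)
Visible at query point: c=12 d=47 e=81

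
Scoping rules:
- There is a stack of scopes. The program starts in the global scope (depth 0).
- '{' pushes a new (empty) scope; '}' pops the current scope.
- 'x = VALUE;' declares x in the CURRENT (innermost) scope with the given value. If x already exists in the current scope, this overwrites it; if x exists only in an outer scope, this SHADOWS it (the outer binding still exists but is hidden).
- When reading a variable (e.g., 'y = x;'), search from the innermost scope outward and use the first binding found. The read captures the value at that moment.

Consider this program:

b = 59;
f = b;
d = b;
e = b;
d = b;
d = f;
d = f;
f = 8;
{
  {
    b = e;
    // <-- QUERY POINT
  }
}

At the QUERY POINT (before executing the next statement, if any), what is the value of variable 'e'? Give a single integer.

Answer: 59

Derivation:
Step 1: declare b=59 at depth 0
Step 2: declare f=(read b)=59 at depth 0
Step 3: declare d=(read b)=59 at depth 0
Step 4: declare e=(read b)=59 at depth 0
Step 5: declare d=(read b)=59 at depth 0
Step 6: declare d=(read f)=59 at depth 0
Step 7: declare d=(read f)=59 at depth 0
Step 8: declare f=8 at depth 0
Step 9: enter scope (depth=1)
Step 10: enter scope (depth=2)
Step 11: declare b=(read e)=59 at depth 2
Visible at query point: b=59 d=59 e=59 f=8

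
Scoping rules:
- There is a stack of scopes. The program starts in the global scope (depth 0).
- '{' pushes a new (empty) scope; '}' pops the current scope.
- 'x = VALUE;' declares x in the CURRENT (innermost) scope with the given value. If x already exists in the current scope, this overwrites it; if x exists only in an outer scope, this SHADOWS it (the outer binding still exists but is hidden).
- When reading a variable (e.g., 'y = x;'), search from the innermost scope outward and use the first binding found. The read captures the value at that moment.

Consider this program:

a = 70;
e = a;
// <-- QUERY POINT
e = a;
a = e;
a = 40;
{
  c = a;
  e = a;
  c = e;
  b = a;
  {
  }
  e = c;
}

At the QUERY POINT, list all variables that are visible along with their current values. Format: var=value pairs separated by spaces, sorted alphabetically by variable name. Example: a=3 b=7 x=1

Step 1: declare a=70 at depth 0
Step 2: declare e=(read a)=70 at depth 0
Visible at query point: a=70 e=70

Answer: a=70 e=70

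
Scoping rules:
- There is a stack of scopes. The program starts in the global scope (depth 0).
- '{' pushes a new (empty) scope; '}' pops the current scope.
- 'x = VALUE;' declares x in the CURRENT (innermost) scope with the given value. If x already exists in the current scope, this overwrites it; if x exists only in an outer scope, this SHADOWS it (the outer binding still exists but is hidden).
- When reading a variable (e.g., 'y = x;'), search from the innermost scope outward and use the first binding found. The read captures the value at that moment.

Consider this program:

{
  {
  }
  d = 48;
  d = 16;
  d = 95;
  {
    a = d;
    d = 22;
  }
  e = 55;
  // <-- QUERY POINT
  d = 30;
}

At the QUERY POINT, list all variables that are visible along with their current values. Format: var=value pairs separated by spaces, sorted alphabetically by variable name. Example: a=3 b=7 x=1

Step 1: enter scope (depth=1)
Step 2: enter scope (depth=2)
Step 3: exit scope (depth=1)
Step 4: declare d=48 at depth 1
Step 5: declare d=16 at depth 1
Step 6: declare d=95 at depth 1
Step 7: enter scope (depth=2)
Step 8: declare a=(read d)=95 at depth 2
Step 9: declare d=22 at depth 2
Step 10: exit scope (depth=1)
Step 11: declare e=55 at depth 1
Visible at query point: d=95 e=55

Answer: d=95 e=55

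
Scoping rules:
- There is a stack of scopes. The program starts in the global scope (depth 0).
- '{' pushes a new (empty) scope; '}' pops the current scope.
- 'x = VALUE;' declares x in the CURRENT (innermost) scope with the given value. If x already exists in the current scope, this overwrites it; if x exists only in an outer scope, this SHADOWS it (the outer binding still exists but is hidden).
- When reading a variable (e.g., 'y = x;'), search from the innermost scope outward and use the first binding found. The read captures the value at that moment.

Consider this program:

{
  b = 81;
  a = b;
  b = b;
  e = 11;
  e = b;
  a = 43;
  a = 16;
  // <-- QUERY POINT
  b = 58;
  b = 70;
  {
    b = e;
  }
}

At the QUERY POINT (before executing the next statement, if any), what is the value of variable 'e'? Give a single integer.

Step 1: enter scope (depth=1)
Step 2: declare b=81 at depth 1
Step 3: declare a=(read b)=81 at depth 1
Step 4: declare b=(read b)=81 at depth 1
Step 5: declare e=11 at depth 1
Step 6: declare e=(read b)=81 at depth 1
Step 7: declare a=43 at depth 1
Step 8: declare a=16 at depth 1
Visible at query point: a=16 b=81 e=81

Answer: 81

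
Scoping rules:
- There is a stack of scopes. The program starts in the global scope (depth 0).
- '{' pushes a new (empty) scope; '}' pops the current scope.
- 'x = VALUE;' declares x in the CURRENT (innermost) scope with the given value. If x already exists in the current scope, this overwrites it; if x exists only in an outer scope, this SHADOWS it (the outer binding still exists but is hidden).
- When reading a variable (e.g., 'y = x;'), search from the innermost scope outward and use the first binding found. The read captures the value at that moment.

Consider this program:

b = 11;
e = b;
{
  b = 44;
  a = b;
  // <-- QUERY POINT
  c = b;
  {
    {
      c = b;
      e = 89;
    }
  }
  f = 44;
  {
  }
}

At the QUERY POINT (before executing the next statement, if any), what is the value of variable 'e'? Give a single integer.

Step 1: declare b=11 at depth 0
Step 2: declare e=(read b)=11 at depth 0
Step 3: enter scope (depth=1)
Step 4: declare b=44 at depth 1
Step 5: declare a=(read b)=44 at depth 1
Visible at query point: a=44 b=44 e=11

Answer: 11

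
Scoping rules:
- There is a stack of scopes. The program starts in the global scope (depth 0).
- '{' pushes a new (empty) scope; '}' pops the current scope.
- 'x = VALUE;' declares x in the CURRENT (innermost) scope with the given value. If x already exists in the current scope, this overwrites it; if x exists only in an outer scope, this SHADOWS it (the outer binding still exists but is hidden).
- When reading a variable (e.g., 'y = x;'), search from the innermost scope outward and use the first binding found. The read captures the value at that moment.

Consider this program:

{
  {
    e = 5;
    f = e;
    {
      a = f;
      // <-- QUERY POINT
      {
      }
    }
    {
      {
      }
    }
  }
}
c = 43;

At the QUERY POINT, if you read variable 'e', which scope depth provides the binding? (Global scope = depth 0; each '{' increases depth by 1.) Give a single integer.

Answer: 2

Derivation:
Step 1: enter scope (depth=1)
Step 2: enter scope (depth=2)
Step 3: declare e=5 at depth 2
Step 4: declare f=(read e)=5 at depth 2
Step 5: enter scope (depth=3)
Step 6: declare a=(read f)=5 at depth 3
Visible at query point: a=5 e=5 f=5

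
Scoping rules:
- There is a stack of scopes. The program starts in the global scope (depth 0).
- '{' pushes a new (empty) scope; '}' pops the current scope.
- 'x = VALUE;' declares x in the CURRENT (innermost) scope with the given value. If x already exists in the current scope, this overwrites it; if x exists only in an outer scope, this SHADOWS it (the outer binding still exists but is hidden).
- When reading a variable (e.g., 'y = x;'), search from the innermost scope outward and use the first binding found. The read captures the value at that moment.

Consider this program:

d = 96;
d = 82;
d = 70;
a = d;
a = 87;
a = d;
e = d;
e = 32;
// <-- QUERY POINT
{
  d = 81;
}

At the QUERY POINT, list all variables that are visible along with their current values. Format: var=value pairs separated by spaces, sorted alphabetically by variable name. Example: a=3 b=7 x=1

Step 1: declare d=96 at depth 0
Step 2: declare d=82 at depth 0
Step 3: declare d=70 at depth 0
Step 4: declare a=(read d)=70 at depth 0
Step 5: declare a=87 at depth 0
Step 6: declare a=(read d)=70 at depth 0
Step 7: declare e=(read d)=70 at depth 0
Step 8: declare e=32 at depth 0
Visible at query point: a=70 d=70 e=32

Answer: a=70 d=70 e=32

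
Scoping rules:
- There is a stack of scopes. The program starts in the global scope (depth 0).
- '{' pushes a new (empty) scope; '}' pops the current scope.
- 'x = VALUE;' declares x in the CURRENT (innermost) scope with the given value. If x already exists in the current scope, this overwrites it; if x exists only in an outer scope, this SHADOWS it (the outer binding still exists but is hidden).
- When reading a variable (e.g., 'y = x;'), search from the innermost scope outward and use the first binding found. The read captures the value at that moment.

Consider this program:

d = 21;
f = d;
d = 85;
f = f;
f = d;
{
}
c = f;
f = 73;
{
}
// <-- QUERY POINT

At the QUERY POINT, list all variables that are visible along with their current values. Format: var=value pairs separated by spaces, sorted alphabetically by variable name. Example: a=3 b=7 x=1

Answer: c=85 d=85 f=73

Derivation:
Step 1: declare d=21 at depth 0
Step 2: declare f=(read d)=21 at depth 0
Step 3: declare d=85 at depth 0
Step 4: declare f=(read f)=21 at depth 0
Step 5: declare f=(read d)=85 at depth 0
Step 6: enter scope (depth=1)
Step 7: exit scope (depth=0)
Step 8: declare c=(read f)=85 at depth 0
Step 9: declare f=73 at depth 0
Step 10: enter scope (depth=1)
Step 11: exit scope (depth=0)
Visible at query point: c=85 d=85 f=73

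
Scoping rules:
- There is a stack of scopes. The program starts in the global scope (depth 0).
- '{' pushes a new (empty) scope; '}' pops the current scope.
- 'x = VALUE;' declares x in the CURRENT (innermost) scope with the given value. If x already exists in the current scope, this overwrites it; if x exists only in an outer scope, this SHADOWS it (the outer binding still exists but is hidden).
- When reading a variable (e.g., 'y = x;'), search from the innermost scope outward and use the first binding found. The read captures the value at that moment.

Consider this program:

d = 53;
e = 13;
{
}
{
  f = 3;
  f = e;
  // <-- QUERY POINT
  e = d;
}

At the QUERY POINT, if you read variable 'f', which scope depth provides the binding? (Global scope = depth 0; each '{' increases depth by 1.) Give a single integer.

Answer: 1

Derivation:
Step 1: declare d=53 at depth 0
Step 2: declare e=13 at depth 0
Step 3: enter scope (depth=1)
Step 4: exit scope (depth=0)
Step 5: enter scope (depth=1)
Step 6: declare f=3 at depth 1
Step 7: declare f=(read e)=13 at depth 1
Visible at query point: d=53 e=13 f=13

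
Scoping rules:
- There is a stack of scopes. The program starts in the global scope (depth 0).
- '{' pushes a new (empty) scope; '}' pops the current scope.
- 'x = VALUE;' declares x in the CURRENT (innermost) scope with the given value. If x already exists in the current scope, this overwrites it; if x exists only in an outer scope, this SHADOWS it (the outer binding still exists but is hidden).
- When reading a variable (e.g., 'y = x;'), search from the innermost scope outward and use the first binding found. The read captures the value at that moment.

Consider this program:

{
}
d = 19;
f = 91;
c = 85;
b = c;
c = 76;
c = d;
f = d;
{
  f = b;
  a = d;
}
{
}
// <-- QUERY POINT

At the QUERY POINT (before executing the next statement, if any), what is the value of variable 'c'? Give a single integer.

Answer: 19

Derivation:
Step 1: enter scope (depth=1)
Step 2: exit scope (depth=0)
Step 3: declare d=19 at depth 0
Step 4: declare f=91 at depth 0
Step 5: declare c=85 at depth 0
Step 6: declare b=(read c)=85 at depth 0
Step 7: declare c=76 at depth 0
Step 8: declare c=(read d)=19 at depth 0
Step 9: declare f=(read d)=19 at depth 0
Step 10: enter scope (depth=1)
Step 11: declare f=(read b)=85 at depth 1
Step 12: declare a=(read d)=19 at depth 1
Step 13: exit scope (depth=0)
Step 14: enter scope (depth=1)
Step 15: exit scope (depth=0)
Visible at query point: b=85 c=19 d=19 f=19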